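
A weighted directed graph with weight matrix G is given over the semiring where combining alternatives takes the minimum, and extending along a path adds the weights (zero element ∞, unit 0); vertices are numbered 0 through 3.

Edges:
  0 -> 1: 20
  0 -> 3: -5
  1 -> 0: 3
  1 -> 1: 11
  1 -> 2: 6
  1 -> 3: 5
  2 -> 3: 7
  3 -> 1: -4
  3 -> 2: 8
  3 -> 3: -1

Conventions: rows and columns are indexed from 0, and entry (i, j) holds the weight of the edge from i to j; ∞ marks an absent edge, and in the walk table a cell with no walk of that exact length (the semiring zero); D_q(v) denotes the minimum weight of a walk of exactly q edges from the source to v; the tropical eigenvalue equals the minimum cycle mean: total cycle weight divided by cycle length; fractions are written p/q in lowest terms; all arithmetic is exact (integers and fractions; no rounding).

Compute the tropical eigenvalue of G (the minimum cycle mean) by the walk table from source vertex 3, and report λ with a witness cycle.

q=0: [∞, ∞, ∞, 0]
q=1: [∞, -4, 8, -1]
q=2: [-1, -5, 2, -2]
q=3: [-2, -6, 1, -6]
q=4: [-3, -10, 0, -7]
Optimal cycle mean attained by: cycle 0->3->1->0, total (-5) + (-4) + 3, length 3.
Answer: λ = -2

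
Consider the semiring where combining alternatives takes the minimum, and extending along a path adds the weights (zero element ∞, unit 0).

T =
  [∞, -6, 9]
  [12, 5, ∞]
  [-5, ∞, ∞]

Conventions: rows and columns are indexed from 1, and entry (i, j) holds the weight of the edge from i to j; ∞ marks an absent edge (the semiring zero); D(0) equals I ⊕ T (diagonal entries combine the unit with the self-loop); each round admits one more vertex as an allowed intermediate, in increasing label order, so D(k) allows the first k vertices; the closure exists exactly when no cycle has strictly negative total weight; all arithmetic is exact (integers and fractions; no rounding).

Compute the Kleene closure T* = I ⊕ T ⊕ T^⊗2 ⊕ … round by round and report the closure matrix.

D(0):
  [0, -6, 9]
  [12, 0, ∞]
  [-5, ∞, 0]
D(1):
  [0, -6, 9]
  [12, 0, 21]
  [-5, -11, 0]
D(2):
  [0, -6, 9]
  [12, 0, 21]
  [-5, -11, 0]
D(3):
  [0, -6, 9]
  [12, 0, 21]
  [-5, -11, 0]
Answer: T* = [[0, -6, 9], [12, 0, 21], [-5, -11, 0]]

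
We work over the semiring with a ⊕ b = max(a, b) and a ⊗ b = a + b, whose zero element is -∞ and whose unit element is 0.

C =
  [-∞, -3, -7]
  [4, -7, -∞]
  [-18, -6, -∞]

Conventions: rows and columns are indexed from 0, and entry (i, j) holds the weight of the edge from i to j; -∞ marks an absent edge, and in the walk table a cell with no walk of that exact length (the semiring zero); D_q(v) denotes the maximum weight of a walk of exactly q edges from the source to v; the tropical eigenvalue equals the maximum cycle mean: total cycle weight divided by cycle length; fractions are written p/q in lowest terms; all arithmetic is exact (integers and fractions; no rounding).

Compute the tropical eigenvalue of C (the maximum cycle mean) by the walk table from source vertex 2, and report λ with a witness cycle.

q=0: [-∞, -∞, 0]
q=1: [-18, -6, -∞]
q=2: [-2, -13, -25]
q=3: [-9, -5, -9]
Optimal cycle mean attained by: cycle 0->1->0, total (-3) + 4, length 2.
Answer: λ = 1/2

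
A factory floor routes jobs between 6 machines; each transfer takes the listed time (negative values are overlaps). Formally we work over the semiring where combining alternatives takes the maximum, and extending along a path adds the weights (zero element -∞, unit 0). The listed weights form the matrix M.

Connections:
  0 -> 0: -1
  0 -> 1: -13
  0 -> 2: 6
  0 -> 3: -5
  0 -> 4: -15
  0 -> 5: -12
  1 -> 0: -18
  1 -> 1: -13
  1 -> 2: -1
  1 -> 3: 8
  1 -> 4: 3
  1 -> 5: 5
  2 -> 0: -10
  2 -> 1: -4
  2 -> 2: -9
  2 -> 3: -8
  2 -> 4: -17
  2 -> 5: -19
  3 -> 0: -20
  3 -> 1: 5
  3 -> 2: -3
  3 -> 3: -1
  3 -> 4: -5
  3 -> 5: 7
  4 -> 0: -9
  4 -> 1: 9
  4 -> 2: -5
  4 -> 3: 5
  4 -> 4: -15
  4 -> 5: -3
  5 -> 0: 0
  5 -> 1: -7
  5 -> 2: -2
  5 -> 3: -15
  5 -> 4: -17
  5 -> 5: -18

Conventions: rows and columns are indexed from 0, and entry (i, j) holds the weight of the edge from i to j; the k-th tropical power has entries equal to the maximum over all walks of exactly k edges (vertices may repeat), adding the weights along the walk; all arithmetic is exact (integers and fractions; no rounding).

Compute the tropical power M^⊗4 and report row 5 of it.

M^⊗2:
  [-2, 2, 5, -2, -10, 2]
  [5, 13, 5, 8, 3, 15]
  [-11, -3, -4, 4, -1, 1]
  [7, 4, 5, 13, 8, 10]
  [-3, 10, 8, 17, 12, 14]
  [-1, -6, 6, 1, -4, -2]
M^⊗3:
  [2, 3, 4, 10, 5, 7]
  [15, 13, 13, 21, 16, 18]
  [1, 9, 1, 5, 0, 11]
  [10, 18, 13, 13, 8, 20]
  [14, 22, 14, 18, 13, 24]
  [-2, 6, 5, 2, -3, 8]
M^⊗4:
  [7, 15, 8, 11, 6, 17]
  [18, 26, 21, 21, 16, 28]
  [11, 10, 9, 17, 12, 14]
  [20, 18, 18, 26, 21, 23]
  [24, 23, 22, 30, 25, 27]
  [8, 7, 6, 14, 9, 11]
Answer: row 5 of M^⊗4 = [8, 7, 6, 14, 9, 11]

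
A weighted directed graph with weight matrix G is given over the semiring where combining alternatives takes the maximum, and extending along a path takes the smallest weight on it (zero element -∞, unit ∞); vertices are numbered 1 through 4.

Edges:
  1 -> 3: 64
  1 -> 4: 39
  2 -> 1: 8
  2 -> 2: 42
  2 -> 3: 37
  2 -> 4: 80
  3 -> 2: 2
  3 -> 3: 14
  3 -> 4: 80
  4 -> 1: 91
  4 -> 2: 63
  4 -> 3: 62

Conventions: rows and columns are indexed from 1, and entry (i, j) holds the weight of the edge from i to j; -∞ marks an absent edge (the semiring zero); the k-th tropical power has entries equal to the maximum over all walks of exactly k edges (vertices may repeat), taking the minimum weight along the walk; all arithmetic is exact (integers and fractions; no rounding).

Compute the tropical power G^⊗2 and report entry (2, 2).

G^⊗2:
  [39, 39, 39, 64]
  [80, 63, 62, 42]
  [80, 63, 62, 14]
  [8, 42, 64, 63]
Key observation: the optimum is the walk 2->4->2, with weight 80 min 63 = 63.
Optimal value attained by: walk 2->4->2.
Answer: (G^⊗2)[2][2] = 63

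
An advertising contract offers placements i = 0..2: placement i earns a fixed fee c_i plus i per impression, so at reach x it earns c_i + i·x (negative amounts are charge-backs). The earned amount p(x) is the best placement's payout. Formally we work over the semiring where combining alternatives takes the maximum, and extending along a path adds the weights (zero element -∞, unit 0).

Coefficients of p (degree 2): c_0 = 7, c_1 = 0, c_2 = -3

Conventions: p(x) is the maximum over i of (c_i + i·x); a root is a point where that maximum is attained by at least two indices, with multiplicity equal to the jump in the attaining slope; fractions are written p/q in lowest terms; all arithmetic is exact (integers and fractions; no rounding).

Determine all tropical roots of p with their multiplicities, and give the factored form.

hull edge (i=0, c=7) to (i=2, c=-3): slope -5, span 2
Factored form: p(x) = -3 ⊗ (x ⊕ 5) ⊗ (x ⊕ 5)
Answer: roots = 5 (mult 2)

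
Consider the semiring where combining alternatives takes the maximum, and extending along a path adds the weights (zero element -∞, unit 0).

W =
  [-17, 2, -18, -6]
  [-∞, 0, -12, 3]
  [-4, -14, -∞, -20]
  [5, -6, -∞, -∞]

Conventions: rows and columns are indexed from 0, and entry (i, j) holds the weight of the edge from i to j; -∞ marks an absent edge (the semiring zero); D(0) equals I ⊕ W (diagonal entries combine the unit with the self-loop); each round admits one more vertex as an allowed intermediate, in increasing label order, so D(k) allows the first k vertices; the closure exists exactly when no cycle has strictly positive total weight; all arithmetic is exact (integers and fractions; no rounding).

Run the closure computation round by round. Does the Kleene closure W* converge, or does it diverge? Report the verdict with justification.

D(0):
  [0, 2, -18, -6]
  [-∞, 0, -12, 3]
  [-4, -14, 0, -20]
  [5, -6, -∞, 0]
D(1):
  [0, 2, -18, -6]
  [-∞, 0, -12, 3]
  [-4, -2, 0, -10]
  [5, 7, -13, 0]
Detection: at round 2, diagonal entry (3, 3) turns strictly positive.
Key observation: the cycle 3->0->1->3 has total weight 5 + 2 + 3, which is strictly positive.
Answer: DIVERGES — positive cycle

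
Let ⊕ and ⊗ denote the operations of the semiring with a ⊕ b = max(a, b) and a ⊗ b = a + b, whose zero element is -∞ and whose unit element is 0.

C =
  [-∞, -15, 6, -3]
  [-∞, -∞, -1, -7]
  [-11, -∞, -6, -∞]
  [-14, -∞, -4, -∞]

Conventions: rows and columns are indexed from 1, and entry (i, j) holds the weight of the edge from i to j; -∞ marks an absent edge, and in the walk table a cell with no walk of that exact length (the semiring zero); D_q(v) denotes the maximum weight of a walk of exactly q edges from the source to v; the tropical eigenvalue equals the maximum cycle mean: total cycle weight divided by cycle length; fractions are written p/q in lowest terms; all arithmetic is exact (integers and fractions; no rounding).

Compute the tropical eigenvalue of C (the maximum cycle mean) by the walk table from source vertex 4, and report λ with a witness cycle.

q=0: [-∞, -∞, -∞, 0]
q=1: [-14, -∞, -4, -∞]
q=2: [-15, -29, -8, -17]
q=3: [-19, -30, -9, -18]
q=4: [-20, -34, -13, -22]
Optimal cycle mean attained by: cycle 1->3->1, total 6 + (-11), length 2.
Answer: λ = -5/2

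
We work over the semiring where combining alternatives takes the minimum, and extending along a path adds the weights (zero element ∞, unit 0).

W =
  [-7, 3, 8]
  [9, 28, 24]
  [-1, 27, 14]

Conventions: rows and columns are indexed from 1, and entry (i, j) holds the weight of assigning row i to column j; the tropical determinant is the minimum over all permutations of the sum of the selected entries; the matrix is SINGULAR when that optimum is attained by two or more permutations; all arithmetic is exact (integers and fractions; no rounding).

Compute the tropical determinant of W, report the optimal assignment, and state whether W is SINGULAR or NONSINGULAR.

σ = (1, 2, 3): (-7) + 28 + 14 = 35
σ = (1, 3, 2): (-7) + 24 + 27 = 44
σ = (2, 1, 3): 3 + 9 + 14 = 26
σ = (2, 3, 1): 3 + 24 + (-1) = 26
σ = (3, 1, 2): 8 + 9 + 27 = 44
σ = (3, 2, 1): 8 + 28 + (-1) = 35
Optimal value attained by: σ = (2, 1, 3).
Answer: det⊕(W) = 26; verdict: SINGULAR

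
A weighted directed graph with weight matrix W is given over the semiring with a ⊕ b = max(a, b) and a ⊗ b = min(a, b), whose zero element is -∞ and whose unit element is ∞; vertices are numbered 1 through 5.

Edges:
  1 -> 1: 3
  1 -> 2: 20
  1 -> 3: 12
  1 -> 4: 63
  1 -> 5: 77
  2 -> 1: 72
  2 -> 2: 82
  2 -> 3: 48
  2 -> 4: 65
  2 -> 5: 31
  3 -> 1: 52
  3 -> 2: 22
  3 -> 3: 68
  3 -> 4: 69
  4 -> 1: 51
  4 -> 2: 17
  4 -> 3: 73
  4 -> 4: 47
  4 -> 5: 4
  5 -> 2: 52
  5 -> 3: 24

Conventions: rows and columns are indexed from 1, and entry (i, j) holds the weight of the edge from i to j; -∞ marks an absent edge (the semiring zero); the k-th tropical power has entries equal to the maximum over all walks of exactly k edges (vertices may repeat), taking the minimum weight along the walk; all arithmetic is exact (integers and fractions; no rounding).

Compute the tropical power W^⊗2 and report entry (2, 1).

W^⊗2:
  [51, 52, 63, 47, 20]
  [72, 82, 65, 65, 72]
  [52, 22, 69, 68, 52]
  [52, 22, 68, 69, 51]
  [52, 52, 48, 52, 31]
Key observation: the optimum is the walk 2->2->1, with weight 82 min 72 = 72.
Optimal value attained by: walk 2->2->1.
Answer: (W^⊗2)[2][1] = 72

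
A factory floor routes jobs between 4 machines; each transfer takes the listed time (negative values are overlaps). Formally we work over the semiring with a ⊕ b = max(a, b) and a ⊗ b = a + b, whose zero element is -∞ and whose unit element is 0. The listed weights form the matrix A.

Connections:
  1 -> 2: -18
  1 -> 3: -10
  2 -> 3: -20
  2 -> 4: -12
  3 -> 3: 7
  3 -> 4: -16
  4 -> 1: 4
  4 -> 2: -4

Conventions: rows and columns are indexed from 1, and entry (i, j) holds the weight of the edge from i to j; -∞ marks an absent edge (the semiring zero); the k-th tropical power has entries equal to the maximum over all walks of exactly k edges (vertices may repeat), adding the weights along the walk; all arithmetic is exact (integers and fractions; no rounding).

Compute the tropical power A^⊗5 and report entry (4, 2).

A^⊗2:
  [-∞, -∞, -3, -26]
  [-8, -16, -13, -36]
  [-12, -20, 14, -9]
  [-∞, -14, -6, -16]
A^⊗3:
  [-22, -30, 4, -19]
  [-32, -26, -6, -28]
  [-5, -13, 21, -2]
  [-12, -20, 1, -22]
A^⊗4:
  [-15, -23, 11, -12]
  [-24, -32, 1, -22]
  [2, -6, 28, 5]
  [-18, -26, 8, -15]
A^⊗5:
  [-8, -16, 18, -5]
  [-18, -26, 8, -15]
  [9, 1, 35, 12]
  [-11, -19, 15, -8]
Key observation: the optimum is the walk 4->1->3->3->4->2, with weight 4 + (-10) + 7 + (-16) + (-4) = -19.
Optimal value attained by: walk 4->1->3->3->4->2.
Answer: (A^⊗5)[4][2] = -19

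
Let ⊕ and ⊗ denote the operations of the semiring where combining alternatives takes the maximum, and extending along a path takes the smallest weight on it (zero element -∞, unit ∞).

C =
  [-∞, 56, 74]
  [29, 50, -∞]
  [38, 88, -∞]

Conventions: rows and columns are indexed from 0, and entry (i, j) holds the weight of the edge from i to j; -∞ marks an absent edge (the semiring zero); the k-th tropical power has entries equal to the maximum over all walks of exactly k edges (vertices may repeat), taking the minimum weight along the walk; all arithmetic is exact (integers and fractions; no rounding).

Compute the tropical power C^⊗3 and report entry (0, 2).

C^⊗2:
  [38, 74, -∞]
  [29, 50, 29]
  [29, 50, 38]
C^⊗3:
  [29, 50, 38]
  [29, 50, 29]
  [38, 50, 29]
Key observation: the optimum is the walk 0->2->0->2, with weight 74 min 38 min 74 = 38.
Optimal value attained by: walk 0->2->0->2.
Answer: (C^⊗3)[0][2] = 38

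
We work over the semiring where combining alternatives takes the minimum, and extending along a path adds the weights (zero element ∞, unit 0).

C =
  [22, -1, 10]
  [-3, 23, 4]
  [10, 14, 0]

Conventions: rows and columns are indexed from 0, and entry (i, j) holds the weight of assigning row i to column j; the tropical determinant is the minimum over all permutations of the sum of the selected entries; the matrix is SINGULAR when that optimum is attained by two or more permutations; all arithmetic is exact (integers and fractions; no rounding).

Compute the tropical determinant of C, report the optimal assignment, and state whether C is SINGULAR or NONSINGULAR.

σ = (0, 1, 2): 22 + 23 + 0 = 45
σ = (0, 2, 1): 22 + 4 + 14 = 40
σ = (1, 0, 2): (-1) + (-3) + 0 = -4
σ = (1, 2, 0): (-1) + 4 + 10 = 13
σ = (2, 0, 1): 10 + (-3) + 14 = 21
σ = (2, 1, 0): 10 + 23 + 10 = 43
Optimal value attained by: σ = (1, 0, 2).
Answer: det⊕(C) = -4; verdict: NONSINGULAR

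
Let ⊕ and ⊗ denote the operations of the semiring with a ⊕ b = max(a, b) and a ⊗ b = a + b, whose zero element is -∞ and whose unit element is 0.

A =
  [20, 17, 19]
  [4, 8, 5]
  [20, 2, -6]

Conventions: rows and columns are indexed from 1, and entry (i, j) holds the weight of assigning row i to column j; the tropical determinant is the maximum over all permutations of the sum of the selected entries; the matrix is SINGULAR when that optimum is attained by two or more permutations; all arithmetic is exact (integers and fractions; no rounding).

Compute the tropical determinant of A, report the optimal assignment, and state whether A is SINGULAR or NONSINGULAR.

σ = (1, 2, 3): 20 + 8 + (-6) = 22
σ = (1, 3, 2): 20 + 5 + 2 = 27
σ = (2, 1, 3): 17 + 4 + (-6) = 15
σ = (2, 3, 1): 17 + 5 + 20 = 42
σ = (3, 1, 2): 19 + 4 + 2 = 25
σ = (3, 2, 1): 19 + 8 + 20 = 47
Optimal value attained by: σ = (3, 2, 1).
Answer: det⊕(A) = 47; verdict: NONSINGULAR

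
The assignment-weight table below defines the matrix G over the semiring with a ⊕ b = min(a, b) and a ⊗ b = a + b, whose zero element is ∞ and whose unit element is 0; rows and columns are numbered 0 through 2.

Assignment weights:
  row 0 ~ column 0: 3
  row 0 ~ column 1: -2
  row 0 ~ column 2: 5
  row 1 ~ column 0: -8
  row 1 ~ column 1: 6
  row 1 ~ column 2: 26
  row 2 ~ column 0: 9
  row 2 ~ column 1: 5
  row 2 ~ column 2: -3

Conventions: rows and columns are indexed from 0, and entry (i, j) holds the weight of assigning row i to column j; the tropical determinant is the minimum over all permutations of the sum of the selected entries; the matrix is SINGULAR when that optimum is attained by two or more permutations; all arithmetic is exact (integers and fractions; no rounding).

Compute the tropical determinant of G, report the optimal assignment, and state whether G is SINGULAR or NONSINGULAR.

σ = (0, 1, 2): 3 + 6 + (-3) = 6
σ = (0, 2, 1): 3 + 26 + 5 = 34
σ = (1, 0, 2): (-2) + (-8) + (-3) = -13
σ = (1, 2, 0): (-2) + 26 + 9 = 33
σ = (2, 0, 1): 5 + (-8) + 5 = 2
σ = (2, 1, 0): 5 + 6 + 9 = 20
Optimal value attained by: σ = (1, 0, 2).
Answer: det⊕(G) = -13; verdict: NONSINGULAR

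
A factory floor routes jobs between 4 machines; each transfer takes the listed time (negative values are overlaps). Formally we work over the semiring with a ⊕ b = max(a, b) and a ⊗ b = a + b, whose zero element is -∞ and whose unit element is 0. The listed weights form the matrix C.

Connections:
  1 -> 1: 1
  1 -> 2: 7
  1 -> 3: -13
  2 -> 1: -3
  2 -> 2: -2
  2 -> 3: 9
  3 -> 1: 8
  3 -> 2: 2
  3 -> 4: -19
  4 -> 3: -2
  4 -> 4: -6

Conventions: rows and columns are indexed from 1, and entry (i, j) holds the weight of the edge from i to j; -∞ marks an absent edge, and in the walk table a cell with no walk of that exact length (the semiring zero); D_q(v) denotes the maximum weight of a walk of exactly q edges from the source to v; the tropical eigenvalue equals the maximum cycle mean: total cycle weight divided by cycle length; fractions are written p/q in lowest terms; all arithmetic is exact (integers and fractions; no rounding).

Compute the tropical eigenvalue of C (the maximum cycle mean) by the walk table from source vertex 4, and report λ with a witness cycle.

q=0: [-∞, -∞, -∞, 0]
q=1: [-∞, -∞, -2, -6]
q=2: [6, 0, -8, -12]
q=3: [7, 13, 9, -18]
q=4: [17, 14, 22, -10]
Optimal cycle mean attained by: cycle 1->2->3->1, total 7 + 9 + 8, length 3.
Answer: λ = 8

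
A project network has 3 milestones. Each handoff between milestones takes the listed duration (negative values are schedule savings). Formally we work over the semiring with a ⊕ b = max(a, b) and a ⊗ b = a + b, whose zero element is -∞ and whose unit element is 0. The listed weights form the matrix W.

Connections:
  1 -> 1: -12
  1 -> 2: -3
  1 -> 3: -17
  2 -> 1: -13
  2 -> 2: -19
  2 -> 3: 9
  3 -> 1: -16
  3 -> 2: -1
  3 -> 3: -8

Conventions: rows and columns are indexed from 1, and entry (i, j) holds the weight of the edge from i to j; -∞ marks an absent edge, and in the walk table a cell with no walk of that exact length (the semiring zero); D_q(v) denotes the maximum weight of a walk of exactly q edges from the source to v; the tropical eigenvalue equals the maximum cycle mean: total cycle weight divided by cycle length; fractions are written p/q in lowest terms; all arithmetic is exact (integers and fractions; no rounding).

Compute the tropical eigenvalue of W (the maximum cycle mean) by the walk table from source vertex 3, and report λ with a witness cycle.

q=0: [-∞, -∞, 0]
q=1: [-16, -1, -8]
q=2: [-14, -9, 8]
q=3: [-8, 7, 0]
Optimal cycle mean attained by: cycle 2->3->2, total 9 + (-1), length 2.
Answer: λ = 4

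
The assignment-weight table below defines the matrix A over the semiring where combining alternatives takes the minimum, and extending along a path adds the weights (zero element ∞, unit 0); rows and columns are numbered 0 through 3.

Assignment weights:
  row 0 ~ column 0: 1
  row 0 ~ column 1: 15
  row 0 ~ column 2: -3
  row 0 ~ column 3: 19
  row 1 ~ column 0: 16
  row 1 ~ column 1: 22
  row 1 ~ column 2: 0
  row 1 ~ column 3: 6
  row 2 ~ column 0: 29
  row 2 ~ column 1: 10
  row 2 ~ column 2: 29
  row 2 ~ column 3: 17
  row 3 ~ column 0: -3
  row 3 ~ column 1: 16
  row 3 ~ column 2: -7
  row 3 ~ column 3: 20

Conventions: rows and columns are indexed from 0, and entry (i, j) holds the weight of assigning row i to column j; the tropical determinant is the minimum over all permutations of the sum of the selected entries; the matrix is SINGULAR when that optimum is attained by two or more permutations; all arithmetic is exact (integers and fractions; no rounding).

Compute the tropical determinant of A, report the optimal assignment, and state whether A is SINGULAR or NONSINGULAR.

σ = (0, 1, 2, 3): 1 + 22 + 29 + 20 = 72
σ = (0, 1, 3, 2): 1 + 22 + 17 + (-7) = 33
σ = (0, 2, 1, 3): 1 + 0 + 10 + 20 = 31
σ = (0, 2, 3, 1): 1 + 0 + 17 + 16 = 34
σ = (0, 3, 1, 2): 1 + 6 + 10 + (-7) = 10
σ = (0, 3, 2, 1): 1 + 6 + 29 + 16 = 52
σ = (1, 0, 2, 3): 15 + 16 + 29 + 20 = 80
σ = (1, 0, 3, 2): 15 + 16 + 17 + (-7) = 41
σ = (1, 2, 0, 3): 15 + 0 + 29 + 20 = 64
σ = (1, 2, 3, 0): 15 + 0 + 17 + (-3) = 29
σ = (1, 3, 0, 2): 15 + 6 + 29 + (-7) = 43
σ = (1, 3, 2, 0): 15 + 6 + 29 + (-3) = 47
σ = (2, 0, 1, 3): (-3) + 16 + 10 + 20 = 43
σ = (2, 0, 3, 1): (-3) + 16 + 17 + 16 = 46
σ = (2, 1, 0, 3): (-3) + 22 + 29 + 20 = 68
σ = (2, 1, 3, 0): (-3) + 22 + 17 + (-3) = 33
σ = (2, 3, 0, 1): (-3) + 6 + 29 + 16 = 48
σ = (2, 3, 1, 0): (-3) + 6 + 10 + (-3) = 10
σ = (3, 0, 1, 2): 19 + 16 + 10 + (-7) = 38
σ = (3, 0, 2, 1): 19 + 16 + 29 + 16 = 80
σ = (3, 1, 0, 2): 19 + 22 + 29 + (-7) = 63
σ = (3, 1, 2, 0): 19 + 22 + 29 + (-3) = 67
σ = (3, 2, 0, 1): 19 + 0 + 29 + 16 = 64
σ = (3, 2, 1, 0): 19 + 0 + 10 + (-3) = 26
Optimal value attained by: σ = (0, 3, 1, 2).
Answer: det⊕(A) = 10; verdict: SINGULAR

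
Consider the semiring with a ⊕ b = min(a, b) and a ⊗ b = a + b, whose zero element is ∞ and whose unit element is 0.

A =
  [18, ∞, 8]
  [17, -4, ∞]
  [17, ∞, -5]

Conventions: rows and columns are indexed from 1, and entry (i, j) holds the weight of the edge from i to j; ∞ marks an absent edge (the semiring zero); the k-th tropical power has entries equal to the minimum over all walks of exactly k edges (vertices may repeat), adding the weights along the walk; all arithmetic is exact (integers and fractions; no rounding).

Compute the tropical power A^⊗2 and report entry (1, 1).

A^⊗2:
  [25, ∞, 3]
  [13, -8, 25]
  [12, ∞, -10]
Key observation: the optimum is the walk 1->3->1, with weight 8 + 17 = 25.
Optimal value attained by: walk 1->3->1.
Answer: (A^⊗2)[1][1] = 25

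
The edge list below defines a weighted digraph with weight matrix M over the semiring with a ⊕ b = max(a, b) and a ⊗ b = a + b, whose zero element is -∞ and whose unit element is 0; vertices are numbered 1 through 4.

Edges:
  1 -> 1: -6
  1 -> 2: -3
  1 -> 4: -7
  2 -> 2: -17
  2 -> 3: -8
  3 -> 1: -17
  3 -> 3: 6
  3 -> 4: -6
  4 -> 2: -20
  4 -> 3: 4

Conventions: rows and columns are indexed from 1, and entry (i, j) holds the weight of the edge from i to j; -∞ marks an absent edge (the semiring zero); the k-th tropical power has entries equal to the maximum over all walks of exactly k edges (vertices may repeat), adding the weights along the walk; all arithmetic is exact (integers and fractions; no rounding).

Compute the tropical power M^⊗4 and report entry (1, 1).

M^⊗2:
  [-12, -9, -3, -13]
  [-25, -34, -2, -14]
  [-11, -20, 12, 0]
  [-13, -37, 10, -2]
M^⊗3:
  [-18, -15, 3, -9]
  [-19, -28, 4, -8]
  [-5, -14, 18, 6]
  [-7, -16, 16, 4]
M^⊗4:
  [-14, -21, 9, -3]
  [-13, -22, 10, -2]
  [1, -8, 24, 12]
  [-1, -10, 22, 10]
Key observation: the optimum is the walk 1->4->3->3->1, with weight (-7) + 4 + 6 + (-17) = -14.
Optimal value attained by: walk 1->4->3->3->1.
Answer: (M^⊗4)[1][1] = -14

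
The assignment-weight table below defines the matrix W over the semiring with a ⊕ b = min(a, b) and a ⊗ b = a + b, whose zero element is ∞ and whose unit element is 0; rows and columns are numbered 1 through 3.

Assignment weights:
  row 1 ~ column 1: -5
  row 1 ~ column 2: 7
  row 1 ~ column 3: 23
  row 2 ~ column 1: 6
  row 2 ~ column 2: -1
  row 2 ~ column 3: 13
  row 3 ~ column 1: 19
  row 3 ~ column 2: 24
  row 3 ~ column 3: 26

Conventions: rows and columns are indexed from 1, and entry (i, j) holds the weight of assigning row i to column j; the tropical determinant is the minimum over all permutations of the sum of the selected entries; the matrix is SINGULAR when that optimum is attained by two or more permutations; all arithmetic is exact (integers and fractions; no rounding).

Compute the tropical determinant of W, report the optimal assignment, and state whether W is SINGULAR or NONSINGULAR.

σ = (1, 2, 3): (-5) + (-1) + 26 = 20
σ = (1, 3, 2): (-5) + 13 + 24 = 32
σ = (2, 1, 3): 7 + 6 + 26 = 39
σ = (2, 3, 1): 7 + 13 + 19 = 39
σ = (3, 1, 2): 23 + 6 + 24 = 53
σ = (3, 2, 1): 23 + (-1) + 19 = 41
Optimal value attained by: σ = (1, 2, 3).
Answer: det⊕(W) = 20; verdict: NONSINGULAR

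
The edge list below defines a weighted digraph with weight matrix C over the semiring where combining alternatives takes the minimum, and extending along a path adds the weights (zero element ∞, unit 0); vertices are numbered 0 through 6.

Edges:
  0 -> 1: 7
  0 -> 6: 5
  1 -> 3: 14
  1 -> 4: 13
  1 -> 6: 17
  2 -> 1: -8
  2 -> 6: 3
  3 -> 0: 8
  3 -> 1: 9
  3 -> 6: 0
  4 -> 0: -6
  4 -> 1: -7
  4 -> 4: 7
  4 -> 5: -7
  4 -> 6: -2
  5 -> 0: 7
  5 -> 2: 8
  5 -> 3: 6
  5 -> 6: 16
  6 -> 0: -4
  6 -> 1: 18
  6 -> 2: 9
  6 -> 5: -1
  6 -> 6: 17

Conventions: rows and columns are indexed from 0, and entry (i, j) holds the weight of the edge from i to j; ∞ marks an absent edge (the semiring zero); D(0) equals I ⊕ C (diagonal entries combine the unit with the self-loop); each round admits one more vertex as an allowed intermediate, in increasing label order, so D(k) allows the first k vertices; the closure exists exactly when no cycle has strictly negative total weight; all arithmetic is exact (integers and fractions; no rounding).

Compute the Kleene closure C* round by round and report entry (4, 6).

D(0):
  [0, 7, ∞, ∞, ∞, ∞, 5]
  [∞, 0, ∞, 14, 13, ∞, 17]
  [∞, -8, 0, ∞, ∞, ∞, 3]
  [8, 9, ∞, 0, ∞, ∞, 0]
  [-6, -7, ∞, ∞, 0, -7, -2]
  [7, ∞, 8, 6, ∞, 0, 16]
  [-4, 18, 9, ∞, ∞, -1, 0]
D(1):
  [0, 7, ∞, ∞, ∞, ∞, 5]
  [∞, 0, ∞, 14, 13, ∞, 17]
  [∞, -8, 0, ∞, ∞, ∞, 3]
  [8, 9, ∞, 0, ∞, ∞, 0]
  [-6, -7, ∞, ∞, 0, -7, -2]
  [7, 14, 8, 6, ∞, 0, 12]
  [-4, 3, 9, ∞, ∞, -1, 0]
D(2):
  [0, 7, ∞, 21, 20, ∞, 5]
  [∞, 0, ∞, 14, 13, ∞, 17]
  [∞, -8, 0, 6, 5, ∞, 3]
  [8, 9, ∞, 0, 22, ∞, 0]
  [-6, -7, ∞, 7, 0, -7, -2]
  [7, 14, 8, 6, 27, 0, 12]
  [-4, 3, 9, 17, 16, -1, 0]
D(3):
  [0, 7, ∞, 21, 20, ∞, 5]
  [∞, 0, ∞, 14, 13, ∞, 17]
  [∞, -8, 0, 6, 5, ∞, 3]
  [8, 9, ∞, 0, 22, ∞, 0]
  [-6, -7, ∞, 7, 0, -7, -2]
  [7, 0, 8, 6, 13, 0, 11]
  [-4, 1, 9, 15, 14, -1, 0]
D(4):
  [0, 7, ∞, 21, 20, ∞, 5]
  [22, 0, ∞, 14, 13, ∞, 14]
  [14, -8, 0, 6, 5, ∞, 3]
  [8, 9, ∞, 0, 22, ∞, 0]
  [-6, -7, ∞, 7, 0, -7, -2]
  [7, 0, 8, 6, 13, 0, 6]
  [-4, 1, 9, 15, 14, -1, 0]
D(5):
  [0, 7, ∞, 21, 20, 13, 5]
  [7, 0, ∞, 14, 13, 6, 11]
  [-1, -8, 0, 6, 5, -2, 3]
  [8, 9, ∞, 0, 22, 15, 0]
  [-6, -7, ∞, 7, 0, -7, -2]
  [7, 0, 8, 6, 13, 0, 6]
  [-4, 1, 9, 15, 14, -1, 0]
D(6):
  [0, 7, 21, 19, 20, 13, 5]
  [7, 0, 14, 12, 13, 6, 11]
  [-1, -8, 0, 4, 5, -2, 3]
  [8, 9, 23, 0, 22, 15, 0]
  [-6, -7, 1, -1, 0, -7, -2]
  [7, 0, 8, 6, 13, 0, 6]
  [-4, -1, 7, 5, 12, -1, 0]
D(7):
  [0, 4, 12, 10, 17, 4, 5]
  [7, 0, 14, 12, 13, 6, 11]
  [-1, -8, 0, 4, 5, -2, 3]
  [-4, -1, 7, 0, 12, -1, 0]
  [-6, -7, 1, -1, 0, -7, -2]
  [2, 0, 8, 6, 13, 0, 6]
  [-4, -1, 7, 5, 12, -1, 0]
Answer: C*[4][6] = -2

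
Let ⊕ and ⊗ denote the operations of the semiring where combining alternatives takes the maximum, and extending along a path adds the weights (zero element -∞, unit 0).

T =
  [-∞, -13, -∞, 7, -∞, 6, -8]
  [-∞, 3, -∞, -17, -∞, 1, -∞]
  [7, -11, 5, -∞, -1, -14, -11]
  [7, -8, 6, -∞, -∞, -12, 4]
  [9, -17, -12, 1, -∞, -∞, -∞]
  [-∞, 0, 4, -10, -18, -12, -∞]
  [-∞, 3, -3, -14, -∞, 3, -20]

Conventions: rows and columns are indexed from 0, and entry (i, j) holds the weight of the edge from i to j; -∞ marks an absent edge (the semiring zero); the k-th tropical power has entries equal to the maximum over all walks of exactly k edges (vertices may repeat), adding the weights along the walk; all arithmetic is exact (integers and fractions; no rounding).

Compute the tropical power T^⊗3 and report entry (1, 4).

T^⊗2:
  [14, 6, 13, -4, -12, -5, 11]
  [-10, 6, 5, -9, -17, 4, -13]
  [12, -6, 10, 14, 4, 13, -1]
  [13, 7, 11, 14, 5, 13, -1]
  [8, -4, 7, 16, -13, 15, 5]
  [11, 3, 9, -17, 3, 1, -6]
  [4, 6, 7, -7, -4, 4, -10]
T^⊗3:
  [20, 14, 18, 21, 12, 20, 6]
  [12, 9, 10, -3, 4, 7, -5]
  [21, 13, 20, 19, 9, 18, 18]
  [21, 13, 20, 20, 10, 19, 18]
  [23, 15, 22, 15, 6, 14, 20]
  [16, 6, 14, 18, 8, 17, 3]
  [14, 9, 12, 11, 6, 10, -3]
Key observation: the optimum is the walk 1->5->2->4, with weight 1 + 4 + (-1) = 4.
Optimal value attained by: walk 1->5->2->4.
Answer: (T^⊗3)[1][4] = 4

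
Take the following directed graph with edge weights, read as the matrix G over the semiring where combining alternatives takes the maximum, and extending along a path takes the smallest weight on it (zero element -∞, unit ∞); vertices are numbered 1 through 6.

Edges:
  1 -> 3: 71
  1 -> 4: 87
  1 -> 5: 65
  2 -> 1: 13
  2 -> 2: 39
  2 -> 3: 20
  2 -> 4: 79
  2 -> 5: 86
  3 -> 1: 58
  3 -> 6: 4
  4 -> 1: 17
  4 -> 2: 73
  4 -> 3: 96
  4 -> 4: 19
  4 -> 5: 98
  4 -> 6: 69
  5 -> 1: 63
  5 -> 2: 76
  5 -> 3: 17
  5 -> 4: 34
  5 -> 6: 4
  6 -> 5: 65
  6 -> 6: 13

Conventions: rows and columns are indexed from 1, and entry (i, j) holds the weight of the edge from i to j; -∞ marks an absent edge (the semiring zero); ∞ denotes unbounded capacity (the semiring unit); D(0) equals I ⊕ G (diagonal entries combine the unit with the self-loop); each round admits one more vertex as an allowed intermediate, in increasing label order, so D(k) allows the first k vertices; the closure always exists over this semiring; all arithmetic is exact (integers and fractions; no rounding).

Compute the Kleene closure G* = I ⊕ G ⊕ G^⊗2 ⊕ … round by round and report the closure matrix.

D(0):
  [∞, -∞, 71, 87, 65, -∞]
  [13, ∞, 20, 79, 86, -∞]
  [58, -∞, ∞, -∞, -∞, 4]
  [17, 73, 96, ∞, 98, 69]
  [63, 76, 17, 34, ∞, 4]
  [-∞, -∞, -∞, -∞, 65, ∞]
D(1):
  [∞, -∞, 71, 87, 65, -∞]
  [13, ∞, 20, 79, 86, -∞]
  [58, -∞, ∞, 58, 58, 4]
  [17, 73, 96, ∞, 98, 69]
  [63, 76, 63, 63, ∞, 4]
  [-∞, -∞, -∞, -∞, 65, ∞]
D(2):
  [∞, -∞, 71, 87, 65, -∞]
  [13, ∞, 20, 79, 86, -∞]
  [58, -∞, ∞, 58, 58, 4]
  [17, 73, 96, ∞, 98, 69]
  [63, 76, 63, 76, ∞, 4]
  [-∞, -∞, -∞, -∞, 65, ∞]
D(3):
  [∞, -∞, 71, 87, 65, 4]
  [20, ∞, 20, 79, 86, 4]
  [58, -∞, ∞, 58, 58, 4]
  [58, 73, 96, ∞, 98, 69]
  [63, 76, 63, 76, ∞, 4]
  [-∞, -∞, -∞, -∞, 65, ∞]
D(4):
  [∞, 73, 87, 87, 87, 69]
  [58, ∞, 79, 79, 86, 69]
  [58, 58, ∞, 58, 58, 58]
  [58, 73, 96, ∞, 98, 69]
  [63, 76, 76, 76, ∞, 69]
  [-∞, -∞, -∞, -∞, 65, ∞]
D(5):
  [∞, 76, 87, 87, 87, 69]
  [63, ∞, 79, 79, 86, 69]
  [58, 58, ∞, 58, 58, 58]
  [63, 76, 96, ∞, 98, 69]
  [63, 76, 76, 76, ∞, 69]
  [63, 65, 65, 65, 65, ∞]
D(6):
  [∞, 76, 87, 87, 87, 69]
  [63, ∞, 79, 79, 86, 69]
  [58, 58, ∞, 58, 58, 58]
  [63, 76, 96, ∞, 98, 69]
  [63, 76, 76, 76, ∞, 69]
  [63, 65, 65, 65, 65, ∞]
Answer: G* = [[∞, 76, 87, 87, 87, 69], [63, ∞, 79, 79, 86, 69], [58, 58, ∞, 58, 58, 58], [63, 76, 96, ∞, 98, 69], [63, 76, 76, 76, ∞, 69], [63, 65, 65, 65, 65, ∞]]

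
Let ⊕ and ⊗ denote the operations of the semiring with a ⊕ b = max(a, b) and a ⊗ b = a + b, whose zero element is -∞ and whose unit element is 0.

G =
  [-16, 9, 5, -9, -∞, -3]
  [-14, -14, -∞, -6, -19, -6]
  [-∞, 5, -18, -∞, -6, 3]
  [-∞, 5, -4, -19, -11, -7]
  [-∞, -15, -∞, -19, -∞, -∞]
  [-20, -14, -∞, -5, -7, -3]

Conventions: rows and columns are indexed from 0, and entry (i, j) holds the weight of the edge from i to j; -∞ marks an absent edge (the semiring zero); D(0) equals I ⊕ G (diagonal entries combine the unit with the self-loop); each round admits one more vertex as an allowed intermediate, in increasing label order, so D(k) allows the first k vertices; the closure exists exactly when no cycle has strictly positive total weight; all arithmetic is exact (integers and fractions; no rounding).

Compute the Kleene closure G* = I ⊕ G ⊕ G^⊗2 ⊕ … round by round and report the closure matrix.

D(0):
  [0, 9, 5, -9, -∞, -3]
  [-14, 0, -∞, -6, -19, -6]
  [-∞, 5, 0, -∞, -6, 3]
  [-∞, 5, -4, 0, -11, -7]
  [-∞, -15, -∞, -19, 0, -∞]
  [-20, -14, -∞, -5, -7, 0]
D(1):
  [0, 9, 5, -9, -∞, -3]
  [-14, 0, -9, -6, -19, -6]
  [-∞, 5, 0, -∞, -6, 3]
  [-∞, 5, -4, 0, -11, -7]
  [-∞, -15, -∞, -19, 0, -∞]
  [-20, -11, -15, -5, -7, 0]
D(2):
  [0, 9, 5, 3, -10, 3]
  [-14, 0, -9, -6, -19, -6]
  [-9, 5, 0, -1, -6, 3]
  [-9, 5, -4, 0, -11, -1]
  [-29, -15, -24, -19, 0, -21]
  [-20, -11, -15, -5, -7, 0]
D(3):
  [0, 10, 5, 4, -1, 8]
  [-14, 0, -9, -6, -15, -6]
  [-9, 5, 0, -1, -6, 3]
  [-9, 5, -4, 0, -10, -1]
  [-29, -15, -24, -19, 0, -21]
  [-20, -10, -15, -5, -7, 0]
D(4):
  [0, 10, 5, 4, -1, 8]
  [-14, 0, -9, -6, -15, -6]
  [-9, 5, 0, -1, -6, 3]
  [-9, 5, -4, 0, -10, -1]
  [-28, -14, -23, -19, 0, -20]
  [-14, 0, -9, -5, -7, 0]
D(5):
  [0, 10, 5, 4, -1, 8]
  [-14, 0, -9, -6, -15, -6]
  [-9, 5, 0, -1, -6, 3]
  [-9, 5, -4, 0, -10, -1]
  [-28, -14, -23, -19, 0, -20]
  [-14, 0, -9, -5, -7, 0]
D(6):
  [0, 10, 5, 4, 1, 8]
  [-14, 0, -9, -6, -13, -6]
  [-9, 5, 0, -1, -4, 3]
  [-9, 5, -4, 0, -8, -1]
  [-28, -14, -23, -19, 0, -20]
  [-14, 0, -9, -5, -7, 0]
Answer: G* = [[0, 10, 5, 4, 1, 8], [-14, 0, -9, -6, -13, -6], [-9, 5, 0, -1, -4, 3], [-9, 5, -4, 0, -8, -1], [-28, -14, -23, -19, 0, -20], [-14, 0, -9, -5, -7, 0]]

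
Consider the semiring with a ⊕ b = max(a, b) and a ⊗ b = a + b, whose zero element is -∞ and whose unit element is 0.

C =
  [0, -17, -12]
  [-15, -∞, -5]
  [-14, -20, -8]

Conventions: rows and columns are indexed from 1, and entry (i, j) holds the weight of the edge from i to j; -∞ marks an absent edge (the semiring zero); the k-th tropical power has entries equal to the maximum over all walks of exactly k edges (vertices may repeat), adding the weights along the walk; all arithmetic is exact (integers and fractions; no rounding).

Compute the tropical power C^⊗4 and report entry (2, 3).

C^⊗2:
  [0, -17, -12]
  [-15, -25, -13]
  [-14, -28, -16]
C^⊗3:
  [0, -17, -12]
  [-15, -32, -21]
  [-14, -31, -24]
C^⊗4:
  [0, -17, -12]
  [-15, -32, -27]
  [-14, -31, -26]
Key observation: the optimum is the walk 2->1->1->1->3, with weight (-15) + 0 + 0 + (-12) = -27.
Optimal value attained by: walk 2->1->1->1->3.
Answer: (C^⊗4)[2][3] = -27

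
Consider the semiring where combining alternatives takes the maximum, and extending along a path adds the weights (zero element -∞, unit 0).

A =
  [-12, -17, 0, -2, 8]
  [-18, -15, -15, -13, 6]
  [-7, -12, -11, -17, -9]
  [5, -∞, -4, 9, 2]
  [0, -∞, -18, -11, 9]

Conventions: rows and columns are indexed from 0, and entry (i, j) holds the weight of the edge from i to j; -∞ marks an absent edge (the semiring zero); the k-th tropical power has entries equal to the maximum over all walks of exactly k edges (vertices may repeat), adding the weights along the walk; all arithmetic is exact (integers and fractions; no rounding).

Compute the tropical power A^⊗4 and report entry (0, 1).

A^⊗2:
  [8, -12, -6, 7, 17]
  [6, -27, -12, -4, 15]
  [-9, -23, -7, -8, 1]
  [14, -12, 5, 18, 13]
  [9, -17, 0, -2, 18]
A^⊗3:
  [17, -9, 8, 16, 26]
  [15, -11, 6, 5, 24]
  [1, -19, -9, 1, 10]
  [23, -3, 14, 27, 22]
  [18, -8, 9, 7, 27]
A^⊗4:
  [26, 0, 17, 25, 35]
  [24, -2, 15, 14, 33]
  [10, -16, 1, 10, 19]
  [32, 6, 23, 36, 31]
  [27, 1, 18, 16, 36]
Key observation: the optimum is the walk 0->4->4->0->1, with weight 8 + 9 + 0 + (-17) = 0.
Optimal value attained by: walk 0->4->4->0->1.
Answer: (A^⊗4)[0][1] = 0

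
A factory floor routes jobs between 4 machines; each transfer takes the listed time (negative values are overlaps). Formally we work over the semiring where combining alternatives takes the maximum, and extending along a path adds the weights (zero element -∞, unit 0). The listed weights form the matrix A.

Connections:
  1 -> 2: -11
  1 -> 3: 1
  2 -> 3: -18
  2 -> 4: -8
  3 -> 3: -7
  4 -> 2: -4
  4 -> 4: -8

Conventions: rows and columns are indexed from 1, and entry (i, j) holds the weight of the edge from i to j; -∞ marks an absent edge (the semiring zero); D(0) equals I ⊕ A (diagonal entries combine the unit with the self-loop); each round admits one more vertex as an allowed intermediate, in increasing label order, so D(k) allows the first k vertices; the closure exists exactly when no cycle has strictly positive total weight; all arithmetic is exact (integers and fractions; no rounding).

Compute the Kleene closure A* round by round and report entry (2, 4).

D(0):
  [0, -11, 1, -∞]
  [-∞, 0, -18, -8]
  [-∞, -∞, 0, -∞]
  [-∞, -4, -∞, 0]
D(1):
  [0, -11, 1, -∞]
  [-∞, 0, -18, -8]
  [-∞, -∞, 0, -∞]
  [-∞, -4, -∞, 0]
D(2):
  [0, -11, 1, -19]
  [-∞, 0, -18, -8]
  [-∞, -∞, 0, -∞]
  [-∞, -4, -22, 0]
D(3):
  [0, -11, 1, -19]
  [-∞, 0, -18, -8]
  [-∞, -∞, 0, -∞]
  [-∞, -4, -22, 0]
D(4):
  [0, -11, 1, -19]
  [-∞, 0, -18, -8]
  [-∞, -∞, 0, -∞]
  [-∞, -4, -22, 0]
Answer: A*[2][4] = -8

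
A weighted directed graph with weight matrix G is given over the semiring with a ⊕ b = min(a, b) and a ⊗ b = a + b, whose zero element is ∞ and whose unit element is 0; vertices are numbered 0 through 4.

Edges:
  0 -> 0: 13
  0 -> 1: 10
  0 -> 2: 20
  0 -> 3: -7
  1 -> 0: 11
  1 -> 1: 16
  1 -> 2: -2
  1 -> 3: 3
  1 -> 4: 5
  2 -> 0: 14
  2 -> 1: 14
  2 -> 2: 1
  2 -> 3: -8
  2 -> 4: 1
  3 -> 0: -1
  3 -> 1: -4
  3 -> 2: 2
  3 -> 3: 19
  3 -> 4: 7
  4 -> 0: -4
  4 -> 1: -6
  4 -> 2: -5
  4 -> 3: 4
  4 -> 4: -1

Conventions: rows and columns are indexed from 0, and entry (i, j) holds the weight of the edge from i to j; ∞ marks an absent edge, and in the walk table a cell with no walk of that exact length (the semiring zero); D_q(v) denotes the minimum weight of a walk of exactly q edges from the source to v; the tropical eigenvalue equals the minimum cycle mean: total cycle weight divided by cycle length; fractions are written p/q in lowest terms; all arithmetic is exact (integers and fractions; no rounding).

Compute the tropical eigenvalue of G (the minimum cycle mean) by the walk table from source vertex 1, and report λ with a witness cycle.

q=0: [∞, 0, ∞, ∞, ∞]
q=1: [11, 16, -2, 3, 5]
q=2: [1, -1, -1, -10, -1]
q=3: [-11, -14, -8, -9, -3]
q=4: [-10, -13, -16, -18, -9]
q=5: [-19, -22, -16, -24, -15]
Optimal cycle mean attained by: cycle 1->2->3->1, total (-2) + (-8) + (-4), length 3.
Answer: λ = -14/3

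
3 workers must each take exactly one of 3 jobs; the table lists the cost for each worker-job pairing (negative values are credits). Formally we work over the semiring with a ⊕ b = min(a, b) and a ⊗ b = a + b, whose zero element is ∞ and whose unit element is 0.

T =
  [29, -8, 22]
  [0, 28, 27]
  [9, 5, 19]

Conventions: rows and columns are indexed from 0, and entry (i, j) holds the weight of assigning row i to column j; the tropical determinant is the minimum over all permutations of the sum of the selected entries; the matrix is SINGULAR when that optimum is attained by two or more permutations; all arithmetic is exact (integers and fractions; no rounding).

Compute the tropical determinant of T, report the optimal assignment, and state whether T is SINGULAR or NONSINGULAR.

σ = (0, 1, 2): 29 + 28 + 19 = 76
σ = (0, 2, 1): 29 + 27 + 5 = 61
σ = (1, 0, 2): (-8) + 0 + 19 = 11
σ = (1, 2, 0): (-8) + 27 + 9 = 28
σ = (2, 0, 1): 22 + 0 + 5 = 27
σ = (2, 1, 0): 22 + 28 + 9 = 59
Optimal value attained by: σ = (1, 0, 2).
Answer: det⊕(T) = 11; verdict: NONSINGULAR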